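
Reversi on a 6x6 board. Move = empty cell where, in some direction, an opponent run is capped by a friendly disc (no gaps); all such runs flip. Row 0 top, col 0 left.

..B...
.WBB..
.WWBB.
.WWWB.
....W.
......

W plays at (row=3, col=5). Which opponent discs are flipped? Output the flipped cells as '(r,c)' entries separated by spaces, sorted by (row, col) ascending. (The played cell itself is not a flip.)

Dir NW: opp run (2,4) (1,3) (0,2), next=edge -> no flip
Dir N: first cell '.' (not opp) -> no flip
Dir NE: edge -> no flip
Dir W: opp run (3,4) capped by W -> flip
Dir E: edge -> no flip
Dir SW: first cell 'W' (not opp) -> no flip
Dir S: first cell '.' (not opp) -> no flip
Dir SE: edge -> no flip

Answer: (3,4)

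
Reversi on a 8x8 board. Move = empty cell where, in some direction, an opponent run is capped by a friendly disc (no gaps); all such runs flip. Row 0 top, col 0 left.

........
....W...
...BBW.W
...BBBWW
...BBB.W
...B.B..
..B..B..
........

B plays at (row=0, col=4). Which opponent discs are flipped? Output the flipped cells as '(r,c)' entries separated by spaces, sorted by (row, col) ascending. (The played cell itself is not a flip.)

Dir NW: edge -> no flip
Dir N: edge -> no flip
Dir NE: edge -> no flip
Dir W: first cell '.' (not opp) -> no flip
Dir E: first cell '.' (not opp) -> no flip
Dir SW: first cell '.' (not opp) -> no flip
Dir S: opp run (1,4) capped by B -> flip
Dir SE: first cell '.' (not opp) -> no flip

Answer: (1,4)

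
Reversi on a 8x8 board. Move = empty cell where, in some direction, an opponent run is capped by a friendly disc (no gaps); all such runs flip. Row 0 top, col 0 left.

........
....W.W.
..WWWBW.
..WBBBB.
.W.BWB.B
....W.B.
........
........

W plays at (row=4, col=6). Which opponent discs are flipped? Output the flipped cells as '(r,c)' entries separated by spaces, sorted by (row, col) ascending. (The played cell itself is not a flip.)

Dir NW: opp run (3,5) capped by W -> flip
Dir N: opp run (3,6) capped by W -> flip
Dir NE: first cell '.' (not opp) -> no flip
Dir W: opp run (4,5) capped by W -> flip
Dir E: opp run (4,7), next=edge -> no flip
Dir SW: first cell '.' (not opp) -> no flip
Dir S: opp run (5,6), next='.' -> no flip
Dir SE: first cell '.' (not opp) -> no flip

Answer: (3,5) (3,6) (4,5)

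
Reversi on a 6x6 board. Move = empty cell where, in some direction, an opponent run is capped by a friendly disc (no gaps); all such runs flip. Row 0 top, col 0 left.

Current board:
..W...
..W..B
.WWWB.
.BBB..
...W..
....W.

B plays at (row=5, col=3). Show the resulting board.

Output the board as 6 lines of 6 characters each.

Answer: ..W...
..W..B
.WWWB.
.BBB..
...B..
...BW.

Derivation:
Place B at (5,3); scan 8 dirs for brackets.
Dir NW: first cell '.' (not opp) -> no flip
Dir N: opp run (4,3) capped by B -> flip
Dir NE: first cell '.' (not opp) -> no flip
Dir W: first cell '.' (not opp) -> no flip
Dir E: opp run (5,4), next='.' -> no flip
Dir SW: edge -> no flip
Dir S: edge -> no flip
Dir SE: edge -> no flip
All flips: (4,3)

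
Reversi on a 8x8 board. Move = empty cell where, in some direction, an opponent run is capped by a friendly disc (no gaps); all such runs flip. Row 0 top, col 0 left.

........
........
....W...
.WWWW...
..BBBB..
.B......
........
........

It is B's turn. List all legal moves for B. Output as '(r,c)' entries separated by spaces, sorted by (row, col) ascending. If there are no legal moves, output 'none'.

(1,3): no bracket -> illegal
(1,4): flips 2 -> legal
(1,5): flips 2 -> legal
(2,0): flips 1 -> legal
(2,1): flips 1 -> legal
(2,2): flips 2 -> legal
(2,3): flips 2 -> legal
(2,5): flips 1 -> legal
(3,0): no bracket -> illegal
(3,5): no bracket -> illegal
(4,0): no bracket -> illegal
(4,1): no bracket -> illegal

Answer: (1,4) (1,5) (2,0) (2,1) (2,2) (2,3) (2,5)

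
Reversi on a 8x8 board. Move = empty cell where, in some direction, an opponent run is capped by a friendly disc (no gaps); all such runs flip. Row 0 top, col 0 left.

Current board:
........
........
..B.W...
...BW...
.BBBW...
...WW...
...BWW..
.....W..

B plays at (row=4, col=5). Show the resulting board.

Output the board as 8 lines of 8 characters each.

Answer: ........
........
..B.W...
...BW...
.BBBBB..
...WB...
...BWW..
.....W..

Derivation:
Place B at (4,5); scan 8 dirs for brackets.
Dir NW: opp run (3,4), next='.' -> no flip
Dir N: first cell '.' (not opp) -> no flip
Dir NE: first cell '.' (not opp) -> no flip
Dir W: opp run (4,4) capped by B -> flip
Dir E: first cell '.' (not opp) -> no flip
Dir SW: opp run (5,4) capped by B -> flip
Dir S: first cell '.' (not opp) -> no flip
Dir SE: first cell '.' (not opp) -> no flip
All flips: (4,4) (5,4)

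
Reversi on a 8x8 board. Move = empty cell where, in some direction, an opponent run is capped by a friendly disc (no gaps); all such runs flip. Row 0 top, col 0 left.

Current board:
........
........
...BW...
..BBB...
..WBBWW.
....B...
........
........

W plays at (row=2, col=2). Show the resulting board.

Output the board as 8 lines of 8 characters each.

Answer: ........
........
..WWW...
..WBB...
..WBBWW.
....B...
........
........

Derivation:
Place W at (2,2); scan 8 dirs for brackets.
Dir NW: first cell '.' (not opp) -> no flip
Dir N: first cell '.' (not opp) -> no flip
Dir NE: first cell '.' (not opp) -> no flip
Dir W: first cell '.' (not opp) -> no flip
Dir E: opp run (2,3) capped by W -> flip
Dir SW: first cell '.' (not opp) -> no flip
Dir S: opp run (3,2) capped by W -> flip
Dir SE: opp run (3,3) (4,4), next='.' -> no flip
All flips: (2,3) (3,2)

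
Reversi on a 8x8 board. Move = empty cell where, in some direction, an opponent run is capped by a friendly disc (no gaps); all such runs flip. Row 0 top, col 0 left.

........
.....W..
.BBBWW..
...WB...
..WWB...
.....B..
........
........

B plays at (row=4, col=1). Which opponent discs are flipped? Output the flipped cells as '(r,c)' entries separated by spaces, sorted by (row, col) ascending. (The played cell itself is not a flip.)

Dir NW: first cell '.' (not opp) -> no flip
Dir N: first cell '.' (not opp) -> no flip
Dir NE: first cell '.' (not opp) -> no flip
Dir W: first cell '.' (not opp) -> no flip
Dir E: opp run (4,2) (4,3) capped by B -> flip
Dir SW: first cell '.' (not opp) -> no flip
Dir S: first cell '.' (not opp) -> no flip
Dir SE: first cell '.' (not opp) -> no flip

Answer: (4,2) (4,3)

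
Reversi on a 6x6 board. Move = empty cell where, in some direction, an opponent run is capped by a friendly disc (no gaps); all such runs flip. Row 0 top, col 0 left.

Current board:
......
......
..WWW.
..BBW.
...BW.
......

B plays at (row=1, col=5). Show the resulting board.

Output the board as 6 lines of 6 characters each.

Place B at (1,5); scan 8 dirs for brackets.
Dir NW: first cell '.' (not opp) -> no flip
Dir N: first cell '.' (not opp) -> no flip
Dir NE: edge -> no flip
Dir W: first cell '.' (not opp) -> no flip
Dir E: edge -> no flip
Dir SW: opp run (2,4) capped by B -> flip
Dir S: first cell '.' (not opp) -> no flip
Dir SE: edge -> no flip
All flips: (2,4)

Answer: ......
.....B
..WWB.
..BBW.
...BW.
......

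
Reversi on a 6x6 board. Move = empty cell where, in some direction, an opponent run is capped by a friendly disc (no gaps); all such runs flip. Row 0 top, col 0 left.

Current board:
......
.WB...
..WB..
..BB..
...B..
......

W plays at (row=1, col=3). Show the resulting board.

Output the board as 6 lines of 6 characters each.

Answer: ......
.WWW..
..WB..
..BB..
...B..
......

Derivation:
Place W at (1,3); scan 8 dirs for brackets.
Dir NW: first cell '.' (not opp) -> no flip
Dir N: first cell '.' (not opp) -> no flip
Dir NE: first cell '.' (not opp) -> no flip
Dir W: opp run (1,2) capped by W -> flip
Dir E: first cell '.' (not opp) -> no flip
Dir SW: first cell 'W' (not opp) -> no flip
Dir S: opp run (2,3) (3,3) (4,3), next='.' -> no flip
Dir SE: first cell '.' (not opp) -> no flip
All flips: (1,2)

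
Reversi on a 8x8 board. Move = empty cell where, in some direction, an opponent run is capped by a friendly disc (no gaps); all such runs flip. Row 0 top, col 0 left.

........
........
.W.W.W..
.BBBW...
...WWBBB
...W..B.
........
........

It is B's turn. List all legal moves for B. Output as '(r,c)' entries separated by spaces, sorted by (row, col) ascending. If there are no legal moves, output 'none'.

Answer: (1,0) (1,1) (1,2) (1,3) (1,4) (3,5) (4,2) (5,4) (5,5) (6,3)

Derivation:
(1,0): flips 1 -> legal
(1,1): flips 1 -> legal
(1,2): flips 2 -> legal
(1,3): flips 1 -> legal
(1,4): flips 1 -> legal
(1,5): no bracket -> illegal
(1,6): no bracket -> illegal
(2,0): no bracket -> illegal
(2,2): no bracket -> illegal
(2,4): no bracket -> illegal
(2,6): no bracket -> illegal
(3,0): no bracket -> illegal
(3,5): flips 1 -> legal
(3,6): no bracket -> illegal
(4,2): flips 2 -> legal
(5,2): no bracket -> illegal
(5,4): flips 1 -> legal
(5,5): flips 1 -> legal
(6,2): no bracket -> illegal
(6,3): flips 2 -> legal
(6,4): no bracket -> illegal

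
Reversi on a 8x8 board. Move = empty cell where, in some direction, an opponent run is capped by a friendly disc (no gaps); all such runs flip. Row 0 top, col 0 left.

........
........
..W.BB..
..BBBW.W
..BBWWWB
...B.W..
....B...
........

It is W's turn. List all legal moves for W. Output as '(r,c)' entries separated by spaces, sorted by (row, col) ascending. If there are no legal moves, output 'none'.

Answer: (1,3) (1,4) (1,5) (2,3) (3,1) (4,1) (5,2) (5,7) (6,2) (7,3)

Derivation:
(1,3): flips 1 -> legal
(1,4): flips 2 -> legal
(1,5): flips 1 -> legal
(1,6): no bracket -> illegal
(2,1): no bracket -> illegal
(2,3): flips 1 -> legal
(2,6): no bracket -> illegal
(3,1): flips 3 -> legal
(3,6): no bracket -> illegal
(4,1): flips 2 -> legal
(5,1): no bracket -> illegal
(5,2): flips 2 -> legal
(5,4): no bracket -> illegal
(5,6): no bracket -> illegal
(5,7): flips 1 -> legal
(6,2): flips 1 -> legal
(6,3): no bracket -> illegal
(6,5): no bracket -> illegal
(7,3): flips 1 -> legal
(7,4): no bracket -> illegal
(7,5): no bracket -> illegal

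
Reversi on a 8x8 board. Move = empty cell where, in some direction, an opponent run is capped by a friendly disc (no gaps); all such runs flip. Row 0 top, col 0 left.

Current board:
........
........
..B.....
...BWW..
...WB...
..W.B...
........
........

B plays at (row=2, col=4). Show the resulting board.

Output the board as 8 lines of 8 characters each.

Answer: ........
........
..B.B...
...BBW..
...WB...
..W.B...
........
........

Derivation:
Place B at (2,4); scan 8 dirs for brackets.
Dir NW: first cell '.' (not opp) -> no flip
Dir N: first cell '.' (not opp) -> no flip
Dir NE: first cell '.' (not opp) -> no flip
Dir W: first cell '.' (not opp) -> no flip
Dir E: first cell '.' (not opp) -> no flip
Dir SW: first cell 'B' (not opp) -> no flip
Dir S: opp run (3,4) capped by B -> flip
Dir SE: opp run (3,5), next='.' -> no flip
All flips: (3,4)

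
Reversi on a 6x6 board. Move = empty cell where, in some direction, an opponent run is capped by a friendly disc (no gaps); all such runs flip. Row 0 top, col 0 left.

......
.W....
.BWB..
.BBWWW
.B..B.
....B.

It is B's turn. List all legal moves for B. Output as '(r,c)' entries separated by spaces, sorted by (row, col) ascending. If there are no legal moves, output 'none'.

(0,0): flips 3 -> legal
(0,1): flips 1 -> legal
(0,2): no bracket -> illegal
(1,0): no bracket -> illegal
(1,2): flips 1 -> legal
(1,3): flips 1 -> legal
(2,0): no bracket -> illegal
(2,4): flips 1 -> legal
(2,5): no bracket -> illegal
(4,2): no bracket -> illegal
(4,3): flips 1 -> legal
(4,5): flips 1 -> legal

Answer: (0,0) (0,1) (1,2) (1,3) (2,4) (4,3) (4,5)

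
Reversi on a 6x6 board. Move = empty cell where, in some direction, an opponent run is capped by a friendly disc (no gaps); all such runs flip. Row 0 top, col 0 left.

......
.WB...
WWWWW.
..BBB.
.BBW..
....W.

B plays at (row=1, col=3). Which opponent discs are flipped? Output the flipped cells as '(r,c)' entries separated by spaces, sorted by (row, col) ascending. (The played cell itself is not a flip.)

Dir NW: first cell '.' (not opp) -> no flip
Dir N: first cell '.' (not opp) -> no flip
Dir NE: first cell '.' (not opp) -> no flip
Dir W: first cell 'B' (not opp) -> no flip
Dir E: first cell '.' (not opp) -> no flip
Dir SW: opp run (2,2), next='.' -> no flip
Dir S: opp run (2,3) capped by B -> flip
Dir SE: opp run (2,4), next='.' -> no flip

Answer: (2,3)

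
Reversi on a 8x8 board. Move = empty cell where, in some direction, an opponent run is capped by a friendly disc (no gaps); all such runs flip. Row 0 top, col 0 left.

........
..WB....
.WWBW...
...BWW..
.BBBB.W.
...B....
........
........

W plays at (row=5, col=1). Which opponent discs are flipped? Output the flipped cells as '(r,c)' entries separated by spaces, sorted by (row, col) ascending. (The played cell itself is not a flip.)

Dir NW: first cell '.' (not opp) -> no flip
Dir N: opp run (4,1), next='.' -> no flip
Dir NE: opp run (4,2) (3,3) capped by W -> flip
Dir W: first cell '.' (not opp) -> no flip
Dir E: first cell '.' (not opp) -> no flip
Dir SW: first cell '.' (not opp) -> no flip
Dir S: first cell '.' (not opp) -> no flip
Dir SE: first cell '.' (not opp) -> no flip

Answer: (3,3) (4,2)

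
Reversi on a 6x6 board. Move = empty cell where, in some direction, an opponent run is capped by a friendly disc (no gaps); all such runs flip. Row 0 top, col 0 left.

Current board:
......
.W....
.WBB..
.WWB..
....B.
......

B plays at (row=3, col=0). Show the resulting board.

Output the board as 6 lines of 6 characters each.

Answer: ......
.W....
.WBB..
BBBB..
....B.
......

Derivation:
Place B at (3,0); scan 8 dirs for brackets.
Dir NW: edge -> no flip
Dir N: first cell '.' (not opp) -> no flip
Dir NE: opp run (2,1), next='.' -> no flip
Dir W: edge -> no flip
Dir E: opp run (3,1) (3,2) capped by B -> flip
Dir SW: edge -> no flip
Dir S: first cell '.' (not opp) -> no flip
Dir SE: first cell '.' (not opp) -> no flip
All flips: (3,1) (3,2)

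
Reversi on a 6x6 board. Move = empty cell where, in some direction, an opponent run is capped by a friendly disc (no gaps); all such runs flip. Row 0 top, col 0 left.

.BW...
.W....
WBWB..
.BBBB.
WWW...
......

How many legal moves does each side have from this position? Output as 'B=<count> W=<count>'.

-- B to move --
(0,0): flips 2 -> legal
(0,3): flips 1 -> legal
(1,0): no bracket -> illegal
(1,2): flips 1 -> legal
(1,3): flips 1 -> legal
(3,0): no bracket -> illegal
(4,3): no bracket -> illegal
(5,0): flips 1 -> legal
(5,1): flips 2 -> legal
(5,2): flips 1 -> legal
(5,3): flips 1 -> legal
B mobility = 8
-- W to move --
(0,0): flips 1 -> legal
(1,0): no bracket -> illegal
(1,2): no bracket -> illegal
(1,3): no bracket -> illegal
(1,4): flips 2 -> legal
(2,4): flips 2 -> legal
(2,5): no bracket -> illegal
(3,0): no bracket -> illegal
(3,5): no bracket -> illegal
(4,3): no bracket -> illegal
(4,4): flips 1 -> legal
(4,5): no bracket -> illegal
W mobility = 4

Answer: B=8 W=4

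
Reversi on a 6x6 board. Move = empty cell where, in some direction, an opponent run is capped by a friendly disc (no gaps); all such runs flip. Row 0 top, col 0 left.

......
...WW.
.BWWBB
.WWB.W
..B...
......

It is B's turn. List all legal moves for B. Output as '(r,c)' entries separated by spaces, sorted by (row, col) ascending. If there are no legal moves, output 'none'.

(0,2): flips 1 -> legal
(0,3): flips 3 -> legal
(0,4): flips 1 -> legal
(0,5): no bracket -> illegal
(1,1): flips 1 -> legal
(1,2): flips 2 -> legal
(1,5): no bracket -> illegal
(2,0): flips 1 -> legal
(3,0): flips 2 -> legal
(3,4): no bracket -> illegal
(4,0): no bracket -> illegal
(4,1): flips 1 -> legal
(4,3): flips 1 -> legal
(4,4): no bracket -> illegal
(4,5): flips 1 -> legal

Answer: (0,2) (0,3) (0,4) (1,1) (1,2) (2,0) (3,0) (4,1) (4,3) (4,5)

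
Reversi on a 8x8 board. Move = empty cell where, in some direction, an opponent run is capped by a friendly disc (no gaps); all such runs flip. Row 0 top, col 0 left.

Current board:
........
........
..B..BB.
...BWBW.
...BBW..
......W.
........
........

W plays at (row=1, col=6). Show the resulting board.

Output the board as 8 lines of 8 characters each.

Place W at (1,6); scan 8 dirs for brackets.
Dir NW: first cell '.' (not opp) -> no flip
Dir N: first cell '.' (not opp) -> no flip
Dir NE: first cell '.' (not opp) -> no flip
Dir W: first cell '.' (not opp) -> no flip
Dir E: first cell '.' (not opp) -> no flip
Dir SW: opp run (2,5) capped by W -> flip
Dir S: opp run (2,6) capped by W -> flip
Dir SE: first cell '.' (not opp) -> no flip
All flips: (2,5) (2,6)

Answer: ........
......W.
..B..WW.
...BWBW.
...BBW..
......W.
........
........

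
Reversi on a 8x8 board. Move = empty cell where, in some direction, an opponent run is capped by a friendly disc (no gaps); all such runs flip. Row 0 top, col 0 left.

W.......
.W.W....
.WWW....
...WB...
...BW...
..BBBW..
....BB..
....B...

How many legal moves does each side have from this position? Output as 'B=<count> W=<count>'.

-- B to move --
(0,1): no bracket -> illegal
(0,2): no bracket -> illegal
(0,3): flips 3 -> legal
(0,4): no bracket -> illegal
(1,0): no bracket -> illegal
(1,2): flips 1 -> legal
(1,4): no bracket -> illegal
(2,0): no bracket -> illegal
(2,4): no bracket -> illegal
(3,0): no bracket -> illegal
(3,1): no bracket -> illegal
(3,2): flips 1 -> legal
(3,5): flips 1 -> legal
(4,2): no bracket -> illegal
(4,5): flips 2 -> legal
(4,6): flips 1 -> legal
(5,6): flips 1 -> legal
(6,6): no bracket -> illegal
B mobility = 7
-- W to move --
(2,4): flips 1 -> legal
(2,5): no bracket -> illegal
(3,2): no bracket -> illegal
(3,5): flips 1 -> legal
(4,1): no bracket -> illegal
(4,2): flips 1 -> legal
(4,5): flips 1 -> legal
(5,1): flips 3 -> legal
(5,6): no bracket -> illegal
(6,1): no bracket -> illegal
(6,2): flips 1 -> legal
(6,3): flips 2 -> legal
(6,6): no bracket -> illegal
(7,3): flips 1 -> legal
(7,5): flips 1 -> legal
(7,6): no bracket -> illegal
W mobility = 9

Answer: B=7 W=9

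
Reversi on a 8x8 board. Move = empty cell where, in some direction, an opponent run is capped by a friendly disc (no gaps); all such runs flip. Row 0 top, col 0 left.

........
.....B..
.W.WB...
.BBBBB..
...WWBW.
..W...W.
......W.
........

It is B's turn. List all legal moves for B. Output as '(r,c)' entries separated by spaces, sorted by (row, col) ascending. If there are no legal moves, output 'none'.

Answer: (1,0) (1,1) (1,2) (1,3) (1,4) (2,2) (4,2) (4,7) (5,3) (5,4) (5,5) (5,7) (6,1) (6,7)

Derivation:
(1,0): flips 1 -> legal
(1,1): flips 1 -> legal
(1,2): flips 1 -> legal
(1,3): flips 1 -> legal
(1,4): flips 1 -> legal
(2,0): no bracket -> illegal
(2,2): flips 1 -> legal
(3,0): no bracket -> illegal
(3,6): no bracket -> illegal
(3,7): no bracket -> illegal
(4,1): no bracket -> illegal
(4,2): flips 2 -> legal
(4,7): flips 1 -> legal
(5,1): no bracket -> illegal
(5,3): flips 2 -> legal
(5,4): flips 2 -> legal
(5,5): flips 1 -> legal
(5,7): flips 1 -> legal
(6,1): flips 2 -> legal
(6,2): no bracket -> illegal
(6,3): no bracket -> illegal
(6,5): no bracket -> illegal
(6,7): flips 1 -> legal
(7,5): no bracket -> illegal
(7,6): no bracket -> illegal
(7,7): no bracket -> illegal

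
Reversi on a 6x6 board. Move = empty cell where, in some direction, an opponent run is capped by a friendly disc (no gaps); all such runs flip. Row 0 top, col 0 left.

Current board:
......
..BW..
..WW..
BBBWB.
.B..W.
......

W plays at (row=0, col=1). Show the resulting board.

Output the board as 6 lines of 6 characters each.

Answer: .W....
..WW..
..WW..
BBBWB.
.B..W.
......

Derivation:
Place W at (0,1); scan 8 dirs for brackets.
Dir NW: edge -> no flip
Dir N: edge -> no flip
Dir NE: edge -> no flip
Dir W: first cell '.' (not opp) -> no flip
Dir E: first cell '.' (not opp) -> no flip
Dir SW: first cell '.' (not opp) -> no flip
Dir S: first cell '.' (not opp) -> no flip
Dir SE: opp run (1,2) capped by W -> flip
All flips: (1,2)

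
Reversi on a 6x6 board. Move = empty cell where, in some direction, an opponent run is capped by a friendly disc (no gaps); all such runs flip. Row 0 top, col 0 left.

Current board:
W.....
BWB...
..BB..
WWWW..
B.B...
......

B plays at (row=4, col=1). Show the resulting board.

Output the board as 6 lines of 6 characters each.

Answer: W.....
BWB...
..BB..
WWBW..
BBB...
......

Derivation:
Place B at (4,1); scan 8 dirs for brackets.
Dir NW: opp run (3,0), next=edge -> no flip
Dir N: opp run (3,1), next='.' -> no flip
Dir NE: opp run (3,2) capped by B -> flip
Dir W: first cell 'B' (not opp) -> no flip
Dir E: first cell 'B' (not opp) -> no flip
Dir SW: first cell '.' (not opp) -> no flip
Dir S: first cell '.' (not opp) -> no flip
Dir SE: first cell '.' (not opp) -> no flip
All flips: (3,2)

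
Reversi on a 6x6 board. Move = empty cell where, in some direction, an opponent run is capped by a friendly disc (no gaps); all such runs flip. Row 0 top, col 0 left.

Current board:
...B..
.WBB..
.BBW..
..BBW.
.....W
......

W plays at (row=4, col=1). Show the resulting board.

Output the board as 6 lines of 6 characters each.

Answer: ...B..
.WBB..
.BBW..
..WBW.
.W...W
......

Derivation:
Place W at (4,1); scan 8 dirs for brackets.
Dir NW: first cell '.' (not opp) -> no flip
Dir N: first cell '.' (not opp) -> no flip
Dir NE: opp run (3,2) capped by W -> flip
Dir W: first cell '.' (not opp) -> no flip
Dir E: first cell '.' (not opp) -> no flip
Dir SW: first cell '.' (not opp) -> no flip
Dir S: first cell '.' (not opp) -> no flip
Dir SE: first cell '.' (not opp) -> no flip
All flips: (3,2)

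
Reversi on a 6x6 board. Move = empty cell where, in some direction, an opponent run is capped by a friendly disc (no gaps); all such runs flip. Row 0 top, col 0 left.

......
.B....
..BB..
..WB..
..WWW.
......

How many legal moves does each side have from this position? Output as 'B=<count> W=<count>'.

Answer: B=6 W=6

Derivation:
-- B to move --
(2,1): no bracket -> illegal
(3,1): flips 1 -> legal
(3,4): no bracket -> illegal
(3,5): no bracket -> illegal
(4,1): flips 1 -> legal
(4,5): no bracket -> illegal
(5,1): flips 1 -> legal
(5,2): flips 2 -> legal
(5,3): flips 1 -> legal
(5,4): no bracket -> illegal
(5,5): flips 1 -> legal
B mobility = 6
-- W to move --
(0,0): flips 3 -> legal
(0,1): no bracket -> illegal
(0,2): no bracket -> illegal
(1,0): no bracket -> illegal
(1,2): flips 1 -> legal
(1,3): flips 2 -> legal
(1,4): flips 1 -> legal
(2,0): no bracket -> illegal
(2,1): no bracket -> illegal
(2,4): flips 1 -> legal
(3,1): no bracket -> illegal
(3,4): flips 1 -> legal
W mobility = 6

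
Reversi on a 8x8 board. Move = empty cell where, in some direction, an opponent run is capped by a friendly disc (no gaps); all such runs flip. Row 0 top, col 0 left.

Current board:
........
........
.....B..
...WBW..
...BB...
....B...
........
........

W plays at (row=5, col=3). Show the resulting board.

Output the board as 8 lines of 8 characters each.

Place W at (5,3); scan 8 dirs for brackets.
Dir NW: first cell '.' (not opp) -> no flip
Dir N: opp run (4,3) capped by W -> flip
Dir NE: opp run (4,4) capped by W -> flip
Dir W: first cell '.' (not opp) -> no flip
Dir E: opp run (5,4), next='.' -> no flip
Dir SW: first cell '.' (not opp) -> no flip
Dir S: first cell '.' (not opp) -> no flip
Dir SE: first cell '.' (not opp) -> no flip
All flips: (4,3) (4,4)

Answer: ........
........
.....B..
...WBW..
...WW...
...WB...
........
........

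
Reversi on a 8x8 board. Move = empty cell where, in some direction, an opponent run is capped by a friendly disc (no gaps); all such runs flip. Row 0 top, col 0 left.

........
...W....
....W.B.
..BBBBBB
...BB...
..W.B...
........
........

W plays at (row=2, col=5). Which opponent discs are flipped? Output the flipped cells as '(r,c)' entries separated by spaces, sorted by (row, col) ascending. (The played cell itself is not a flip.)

Answer: (3,4) (4,3)

Derivation:
Dir NW: first cell '.' (not opp) -> no flip
Dir N: first cell '.' (not opp) -> no flip
Dir NE: first cell '.' (not opp) -> no flip
Dir W: first cell 'W' (not opp) -> no flip
Dir E: opp run (2,6), next='.' -> no flip
Dir SW: opp run (3,4) (4,3) capped by W -> flip
Dir S: opp run (3,5), next='.' -> no flip
Dir SE: opp run (3,6), next='.' -> no flip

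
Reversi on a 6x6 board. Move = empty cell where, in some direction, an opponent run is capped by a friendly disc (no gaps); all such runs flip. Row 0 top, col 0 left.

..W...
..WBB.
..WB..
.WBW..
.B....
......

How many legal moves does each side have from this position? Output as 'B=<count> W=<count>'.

Answer: B=7 W=7

Derivation:
-- B to move --
(0,1): flips 1 -> legal
(0,3): no bracket -> illegal
(1,1): flips 1 -> legal
(2,0): no bracket -> illegal
(2,1): flips 2 -> legal
(2,4): no bracket -> illegal
(3,0): flips 1 -> legal
(3,4): flips 1 -> legal
(4,0): flips 2 -> legal
(4,2): no bracket -> illegal
(4,3): flips 1 -> legal
(4,4): no bracket -> illegal
B mobility = 7
-- W to move --
(0,3): flips 2 -> legal
(0,4): flips 1 -> legal
(0,5): no bracket -> illegal
(1,5): flips 2 -> legal
(2,1): no bracket -> illegal
(2,4): flips 2 -> legal
(2,5): no bracket -> illegal
(3,0): no bracket -> illegal
(3,4): flips 1 -> legal
(4,0): no bracket -> illegal
(4,2): flips 1 -> legal
(4,3): no bracket -> illegal
(5,0): no bracket -> illegal
(5,1): flips 1 -> legal
(5,2): no bracket -> illegal
W mobility = 7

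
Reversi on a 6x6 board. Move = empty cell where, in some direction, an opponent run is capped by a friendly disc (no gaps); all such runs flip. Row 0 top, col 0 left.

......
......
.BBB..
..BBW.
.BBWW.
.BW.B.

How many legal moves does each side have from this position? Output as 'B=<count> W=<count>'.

Answer: B=5 W=8

Derivation:
-- B to move --
(2,4): flips 2 -> legal
(2,5): no bracket -> illegal
(3,5): flips 1 -> legal
(4,5): flips 3 -> legal
(5,3): flips 2 -> legal
(5,5): flips 1 -> legal
B mobility = 5
-- W to move --
(1,0): flips 2 -> legal
(1,1): flips 2 -> legal
(1,2): flips 4 -> legal
(1,3): flips 2 -> legal
(1,4): no bracket -> illegal
(2,0): no bracket -> illegal
(2,4): no bracket -> illegal
(3,0): flips 1 -> legal
(3,1): flips 2 -> legal
(4,0): flips 2 -> legal
(4,5): no bracket -> illegal
(5,0): flips 1 -> legal
(5,3): no bracket -> illegal
(5,5): no bracket -> illegal
W mobility = 8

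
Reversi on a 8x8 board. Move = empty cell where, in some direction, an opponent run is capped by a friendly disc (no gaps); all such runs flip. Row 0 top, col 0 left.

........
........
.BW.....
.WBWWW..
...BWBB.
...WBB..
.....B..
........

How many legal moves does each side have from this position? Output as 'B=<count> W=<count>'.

-- B to move --
(1,1): flips 3 -> legal
(1,2): flips 1 -> legal
(1,3): no bracket -> illegal
(2,0): no bracket -> illegal
(2,3): flips 3 -> legal
(2,4): flips 3 -> legal
(2,5): flips 2 -> legal
(2,6): no bracket -> illegal
(3,0): flips 1 -> legal
(3,6): flips 3 -> legal
(4,0): no bracket -> illegal
(4,1): flips 1 -> legal
(4,2): no bracket -> illegal
(5,2): flips 1 -> legal
(6,2): no bracket -> illegal
(6,3): flips 1 -> legal
(6,4): no bracket -> illegal
B mobility = 10
-- W to move --
(1,0): no bracket -> illegal
(1,1): flips 1 -> legal
(1,2): no bracket -> illegal
(2,0): flips 1 -> legal
(2,3): no bracket -> illegal
(3,0): no bracket -> illegal
(3,6): no bracket -> illegal
(3,7): no bracket -> illegal
(4,1): no bracket -> illegal
(4,2): flips 2 -> legal
(4,7): flips 2 -> legal
(5,2): flips 1 -> legal
(5,6): flips 3 -> legal
(5,7): flips 1 -> legal
(6,3): no bracket -> illegal
(6,4): flips 1 -> legal
(6,6): flips 1 -> legal
(7,4): no bracket -> illegal
(7,5): flips 3 -> legal
(7,6): no bracket -> illegal
W mobility = 10

Answer: B=10 W=10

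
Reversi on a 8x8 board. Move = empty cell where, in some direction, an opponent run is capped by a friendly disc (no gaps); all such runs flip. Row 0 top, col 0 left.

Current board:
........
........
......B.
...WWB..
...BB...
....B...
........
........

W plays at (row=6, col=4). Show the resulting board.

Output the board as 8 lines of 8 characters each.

Place W at (6,4); scan 8 dirs for brackets.
Dir NW: first cell '.' (not opp) -> no flip
Dir N: opp run (5,4) (4,4) capped by W -> flip
Dir NE: first cell '.' (not opp) -> no flip
Dir W: first cell '.' (not opp) -> no flip
Dir E: first cell '.' (not opp) -> no flip
Dir SW: first cell '.' (not opp) -> no flip
Dir S: first cell '.' (not opp) -> no flip
Dir SE: first cell '.' (not opp) -> no flip
All flips: (4,4) (5,4)

Answer: ........
........
......B.
...WWB..
...BW...
....W...
....W...
........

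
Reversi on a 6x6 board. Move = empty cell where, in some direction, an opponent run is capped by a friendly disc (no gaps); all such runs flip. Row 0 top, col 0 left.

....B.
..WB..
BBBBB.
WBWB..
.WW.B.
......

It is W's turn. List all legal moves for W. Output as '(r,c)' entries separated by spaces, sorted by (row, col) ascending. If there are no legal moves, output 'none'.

Answer: (1,0) (1,1) (1,4) (1,5) (3,4)

Derivation:
(0,2): no bracket -> illegal
(0,3): no bracket -> illegal
(0,5): no bracket -> illegal
(1,0): flips 2 -> legal
(1,1): flips 2 -> legal
(1,4): flips 2 -> legal
(1,5): flips 2 -> legal
(2,5): no bracket -> illegal
(3,4): flips 2 -> legal
(3,5): no bracket -> illegal
(4,0): no bracket -> illegal
(4,3): no bracket -> illegal
(4,5): no bracket -> illegal
(5,3): no bracket -> illegal
(5,4): no bracket -> illegal
(5,5): no bracket -> illegal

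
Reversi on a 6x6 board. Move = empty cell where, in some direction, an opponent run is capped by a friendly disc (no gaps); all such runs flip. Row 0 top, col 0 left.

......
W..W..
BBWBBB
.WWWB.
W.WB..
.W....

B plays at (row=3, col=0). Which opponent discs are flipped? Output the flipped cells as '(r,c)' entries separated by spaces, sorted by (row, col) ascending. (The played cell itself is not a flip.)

Dir NW: edge -> no flip
Dir N: first cell 'B' (not opp) -> no flip
Dir NE: first cell 'B' (not opp) -> no flip
Dir W: edge -> no flip
Dir E: opp run (3,1) (3,2) (3,3) capped by B -> flip
Dir SW: edge -> no flip
Dir S: opp run (4,0), next='.' -> no flip
Dir SE: first cell '.' (not opp) -> no flip

Answer: (3,1) (3,2) (3,3)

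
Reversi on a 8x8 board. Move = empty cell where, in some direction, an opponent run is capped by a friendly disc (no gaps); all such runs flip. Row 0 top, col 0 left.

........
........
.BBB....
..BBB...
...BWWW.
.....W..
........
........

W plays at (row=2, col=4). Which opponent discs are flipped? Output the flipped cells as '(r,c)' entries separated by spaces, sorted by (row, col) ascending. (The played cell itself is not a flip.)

Dir NW: first cell '.' (not opp) -> no flip
Dir N: first cell '.' (not opp) -> no flip
Dir NE: first cell '.' (not opp) -> no flip
Dir W: opp run (2,3) (2,2) (2,1), next='.' -> no flip
Dir E: first cell '.' (not opp) -> no flip
Dir SW: opp run (3,3), next='.' -> no flip
Dir S: opp run (3,4) capped by W -> flip
Dir SE: first cell '.' (not opp) -> no flip

Answer: (3,4)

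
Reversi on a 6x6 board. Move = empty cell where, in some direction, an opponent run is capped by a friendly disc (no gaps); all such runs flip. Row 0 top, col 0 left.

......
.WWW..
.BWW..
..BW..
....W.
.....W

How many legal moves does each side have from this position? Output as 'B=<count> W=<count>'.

Answer: B=6 W=5

Derivation:
-- B to move --
(0,0): no bracket -> illegal
(0,1): flips 1 -> legal
(0,2): flips 2 -> legal
(0,3): flips 1 -> legal
(0,4): no bracket -> illegal
(1,0): no bracket -> illegal
(1,4): flips 1 -> legal
(2,0): no bracket -> illegal
(2,4): flips 2 -> legal
(3,1): no bracket -> illegal
(3,4): flips 1 -> legal
(3,5): no bracket -> illegal
(4,2): no bracket -> illegal
(4,3): no bracket -> illegal
(4,5): no bracket -> illegal
(5,3): no bracket -> illegal
(5,4): no bracket -> illegal
B mobility = 6
-- W to move --
(1,0): no bracket -> illegal
(2,0): flips 1 -> legal
(3,0): flips 1 -> legal
(3,1): flips 2 -> legal
(4,1): flips 1 -> legal
(4,2): flips 1 -> legal
(4,3): no bracket -> illegal
W mobility = 5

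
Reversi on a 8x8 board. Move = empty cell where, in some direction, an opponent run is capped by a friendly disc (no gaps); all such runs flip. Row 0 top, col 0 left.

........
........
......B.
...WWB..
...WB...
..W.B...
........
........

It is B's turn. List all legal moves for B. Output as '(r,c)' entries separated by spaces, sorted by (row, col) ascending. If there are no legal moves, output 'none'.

(2,2): flips 1 -> legal
(2,3): no bracket -> illegal
(2,4): flips 1 -> legal
(2,5): no bracket -> illegal
(3,2): flips 3 -> legal
(4,1): no bracket -> illegal
(4,2): flips 1 -> legal
(4,5): no bracket -> illegal
(5,1): no bracket -> illegal
(5,3): no bracket -> illegal
(6,1): no bracket -> illegal
(6,2): no bracket -> illegal
(6,3): no bracket -> illegal

Answer: (2,2) (2,4) (3,2) (4,2)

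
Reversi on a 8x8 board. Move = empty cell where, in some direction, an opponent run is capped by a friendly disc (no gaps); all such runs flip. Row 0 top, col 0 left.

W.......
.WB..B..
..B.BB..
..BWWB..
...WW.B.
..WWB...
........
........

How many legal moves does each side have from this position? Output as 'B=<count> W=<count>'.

Answer: B=6 W=11

Derivation:
-- B to move --
(0,1): no bracket -> illegal
(0,2): no bracket -> illegal
(1,0): flips 1 -> legal
(2,0): no bracket -> illegal
(2,1): no bracket -> illegal
(2,3): no bracket -> illegal
(4,1): no bracket -> illegal
(4,2): flips 1 -> legal
(4,5): no bracket -> illegal
(5,1): flips 2 -> legal
(5,5): flips 2 -> legal
(6,1): flips 3 -> legal
(6,2): flips 2 -> legal
(6,3): no bracket -> illegal
(6,4): no bracket -> illegal
B mobility = 6
-- W to move --
(0,1): no bracket -> illegal
(0,2): no bracket -> illegal
(0,3): no bracket -> illegal
(0,4): no bracket -> illegal
(0,5): no bracket -> illegal
(0,6): flips 2 -> legal
(1,3): flips 1 -> legal
(1,4): flips 1 -> legal
(1,6): flips 1 -> legal
(2,1): flips 1 -> legal
(2,3): no bracket -> illegal
(2,6): flips 1 -> legal
(3,1): flips 1 -> legal
(3,6): flips 1 -> legal
(3,7): no bracket -> illegal
(4,1): no bracket -> illegal
(4,2): no bracket -> illegal
(4,5): no bracket -> illegal
(4,7): no bracket -> illegal
(5,5): flips 1 -> legal
(5,6): no bracket -> illegal
(5,7): no bracket -> illegal
(6,3): no bracket -> illegal
(6,4): flips 1 -> legal
(6,5): flips 1 -> legal
W mobility = 11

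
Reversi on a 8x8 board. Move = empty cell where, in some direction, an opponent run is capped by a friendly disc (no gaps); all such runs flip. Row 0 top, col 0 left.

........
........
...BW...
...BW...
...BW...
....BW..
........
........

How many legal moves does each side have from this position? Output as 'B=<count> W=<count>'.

-- B to move --
(1,3): no bracket -> illegal
(1,4): flips 3 -> legal
(1,5): flips 1 -> legal
(2,5): flips 2 -> legal
(3,5): flips 1 -> legal
(4,5): flips 2 -> legal
(4,6): no bracket -> illegal
(5,3): no bracket -> illegal
(5,6): flips 1 -> legal
(6,4): no bracket -> illegal
(6,5): no bracket -> illegal
(6,6): flips 2 -> legal
B mobility = 7
-- W to move --
(1,2): flips 1 -> legal
(1,3): no bracket -> illegal
(1,4): no bracket -> illegal
(2,2): flips 2 -> legal
(3,2): flips 1 -> legal
(4,2): flips 2 -> legal
(4,5): no bracket -> illegal
(5,2): flips 1 -> legal
(5,3): flips 1 -> legal
(6,3): no bracket -> illegal
(6,4): flips 1 -> legal
(6,5): no bracket -> illegal
W mobility = 7

Answer: B=7 W=7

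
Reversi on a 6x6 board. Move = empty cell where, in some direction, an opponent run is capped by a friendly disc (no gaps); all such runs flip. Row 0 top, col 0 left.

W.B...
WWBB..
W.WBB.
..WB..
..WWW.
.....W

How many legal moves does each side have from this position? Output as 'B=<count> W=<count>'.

-- B to move --
(0,1): no bracket -> illegal
(2,1): flips 1 -> legal
(3,0): no bracket -> illegal
(3,1): flips 2 -> legal
(3,4): no bracket -> illegal
(3,5): no bracket -> illegal
(4,1): flips 1 -> legal
(4,5): no bracket -> illegal
(5,1): flips 1 -> legal
(5,2): flips 3 -> legal
(5,3): flips 1 -> legal
(5,4): no bracket -> illegal
B mobility = 6
-- W to move --
(0,1): no bracket -> illegal
(0,3): flips 3 -> legal
(0,4): flips 1 -> legal
(1,4): flips 3 -> legal
(1,5): flips 2 -> legal
(2,1): no bracket -> illegal
(2,5): flips 2 -> legal
(3,4): flips 1 -> legal
(3,5): no bracket -> illegal
W mobility = 6

Answer: B=6 W=6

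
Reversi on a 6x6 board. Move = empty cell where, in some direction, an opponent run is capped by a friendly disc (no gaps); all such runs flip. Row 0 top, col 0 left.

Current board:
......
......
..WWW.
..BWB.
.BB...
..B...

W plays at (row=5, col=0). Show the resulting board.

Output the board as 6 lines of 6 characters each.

Answer: ......
......
..WWW.
..WWB.
.WB...
W.B...

Derivation:
Place W at (5,0); scan 8 dirs for brackets.
Dir NW: edge -> no flip
Dir N: first cell '.' (not opp) -> no flip
Dir NE: opp run (4,1) (3,2) capped by W -> flip
Dir W: edge -> no flip
Dir E: first cell '.' (not opp) -> no flip
Dir SW: edge -> no flip
Dir S: edge -> no flip
Dir SE: edge -> no flip
All flips: (3,2) (4,1)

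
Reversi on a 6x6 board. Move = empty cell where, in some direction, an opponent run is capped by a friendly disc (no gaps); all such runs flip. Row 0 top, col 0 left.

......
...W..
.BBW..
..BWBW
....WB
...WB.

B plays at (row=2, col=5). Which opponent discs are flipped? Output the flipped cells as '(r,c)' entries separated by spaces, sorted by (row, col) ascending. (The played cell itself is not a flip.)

Dir NW: first cell '.' (not opp) -> no flip
Dir N: first cell '.' (not opp) -> no flip
Dir NE: edge -> no flip
Dir W: first cell '.' (not opp) -> no flip
Dir E: edge -> no flip
Dir SW: first cell 'B' (not opp) -> no flip
Dir S: opp run (3,5) capped by B -> flip
Dir SE: edge -> no flip

Answer: (3,5)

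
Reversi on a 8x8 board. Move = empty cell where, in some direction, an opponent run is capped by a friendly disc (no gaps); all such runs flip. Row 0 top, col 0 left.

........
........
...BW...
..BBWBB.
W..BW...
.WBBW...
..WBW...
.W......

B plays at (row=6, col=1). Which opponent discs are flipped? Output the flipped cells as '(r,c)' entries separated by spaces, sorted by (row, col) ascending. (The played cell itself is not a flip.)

Dir NW: first cell '.' (not opp) -> no flip
Dir N: opp run (5,1), next='.' -> no flip
Dir NE: first cell 'B' (not opp) -> no flip
Dir W: first cell '.' (not opp) -> no flip
Dir E: opp run (6,2) capped by B -> flip
Dir SW: first cell '.' (not opp) -> no flip
Dir S: opp run (7,1), next=edge -> no flip
Dir SE: first cell '.' (not opp) -> no flip

Answer: (6,2)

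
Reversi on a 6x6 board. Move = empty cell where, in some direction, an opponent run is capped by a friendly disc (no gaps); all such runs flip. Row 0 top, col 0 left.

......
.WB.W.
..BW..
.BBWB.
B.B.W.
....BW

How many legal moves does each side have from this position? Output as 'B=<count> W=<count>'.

-- B to move --
(0,0): flips 1 -> legal
(0,1): no bracket -> illegal
(0,2): no bracket -> illegal
(0,3): no bracket -> illegal
(0,4): no bracket -> illegal
(0,5): flips 2 -> legal
(1,0): flips 1 -> legal
(1,3): no bracket -> illegal
(1,5): no bracket -> illegal
(2,0): no bracket -> illegal
(2,1): no bracket -> illegal
(2,4): flips 2 -> legal
(2,5): no bracket -> illegal
(3,5): no bracket -> illegal
(4,3): no bracket -> illegal
(4,5): no bracket -> illegal
(5,3): no bracket -> illegal
B mobility = 4
-- W to move --
(0,1): flips 1 -> legal
(0,2): no bracket -> illegal
(0,3): no bracket -> illegal
(1,3): flips 1 -> legal
(2,0): no bracket -> illegal
(2,1): flips 1 -> legal
(2,4): flips 1 -> legal
(2,5): no bracket -> illegal
(3,0): flips 2 -> legal
(3,5): flips 1 -> legal
(4,1): flips 1 -> legal
(4,3): no bracket -> illegal
(4,5): flips 1 -> legal
(5,0): no bracket -> illegal
(5,1): flips 1 -> legal
(5,2): no bracket -> illegal
(5,3): flips 1 -> legal
W mobility = 10

Answer: B=4 W=10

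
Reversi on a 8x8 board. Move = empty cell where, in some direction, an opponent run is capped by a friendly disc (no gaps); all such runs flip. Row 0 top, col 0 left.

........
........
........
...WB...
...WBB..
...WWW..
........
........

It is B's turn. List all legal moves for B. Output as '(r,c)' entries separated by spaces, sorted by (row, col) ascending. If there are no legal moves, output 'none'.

(2,2): flips 1 -> legal
(2,3): no bracket -> illegal
(2,4): no bracket -> illegal
(3,2): flips 1 -> legal
(4,2): flips 1 -> legal
(4,6): no bracket -> illegal
(5,2): flips 1 -> legal
(5,6): no bracket -> illegal
(6,2): flips 1 -> legal
(6,3): flips 1 -> legal
(6,4): flips 1 -> legal
(6,5): flips 1 -> legal
(6,6): flips 1 -> legal

Answer: (2,2) (3,2) (4,2) (5,2) (6,2) (6,3) (6,4) (6,5) (6,6)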